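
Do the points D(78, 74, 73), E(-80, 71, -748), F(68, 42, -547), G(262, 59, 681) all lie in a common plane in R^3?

A normal to the plane through D, E, F is n = DE × DF = (-24412, -89750, 5026).
The plane has equation n·P = -8178738. For G: n·G = -8268488.
-8268488 ≠ -8178738, so G is off the plane.

No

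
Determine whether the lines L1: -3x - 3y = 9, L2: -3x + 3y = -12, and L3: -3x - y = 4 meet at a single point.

The three lines meet at one point iff the augmented coefficient matrix [aᵢ bᵢ cᵢ] has rank < 3, i.e. its determinant vanishes.
Here the determinant is -36.
Nonzero, so no common point exists.

No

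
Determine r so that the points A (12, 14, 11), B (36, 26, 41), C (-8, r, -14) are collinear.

4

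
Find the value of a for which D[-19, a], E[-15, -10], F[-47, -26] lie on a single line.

-12

The three points are collinear iff det[DE; DF] = 0.
This determinant is linear in a: (-32)a + (-384) = 0, so a = -12.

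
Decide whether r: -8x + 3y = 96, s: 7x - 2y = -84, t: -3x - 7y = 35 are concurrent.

Lines aᵢx + bᵢy = cᵢ with pairwise distinct directions are concurrent exactly when det[aᵢ bᵢ cᵢ] = 0.
Here the determinant is 5.
Nonzero, so no common point exists.

No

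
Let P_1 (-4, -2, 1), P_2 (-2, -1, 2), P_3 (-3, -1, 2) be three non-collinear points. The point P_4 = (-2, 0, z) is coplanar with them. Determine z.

Coplanarity requires P_1P_2 · (P_1P_3 × P_1P_4) = 0.
P_1P_2 = (2, 1, 1), P_1P_3 = (1, 1, 1); the triple product is linear in z with coefficient 1 and constant term -3.
Setting it to zero: z = 3.

3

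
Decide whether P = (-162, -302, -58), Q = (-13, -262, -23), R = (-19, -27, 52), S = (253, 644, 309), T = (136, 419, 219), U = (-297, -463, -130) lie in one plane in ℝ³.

Yes

The plane through P, Q, R has normal n = PQ × PR = (-5225, -11385, 35255) and equation n·X = 2239930.
Checking the remaining points: n·S = 2239930, n·T = 2239930, n·U = 2239930.
All equal 2239930, so all 6 points lie in one plane.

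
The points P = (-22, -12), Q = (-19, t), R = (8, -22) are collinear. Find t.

The three points are collinear iff det[PQ; PR] = 0.
This determinant is linear in t: (-30)t + (-390) = 0, so t = -13.

-13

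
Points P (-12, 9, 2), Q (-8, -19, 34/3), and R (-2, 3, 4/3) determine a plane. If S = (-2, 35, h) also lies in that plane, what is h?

-32/3

Coplanarity requires PQ · (PR × PS) = 0.
PQ = (4, -28, 28/3), PR = (10, -6, -2/3); the triple product is linear in h with coefficient 256 and constant term 8192/3.
Setting it to zero: h = -32/3.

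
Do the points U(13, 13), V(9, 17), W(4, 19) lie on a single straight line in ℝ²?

No

UV = (-4, 4), UW = (-9, 6).
Twice the signed area of △UVW is (-4)(6) − (4)(-9) = 12.
The area is nonzero, so the three points are not collinear.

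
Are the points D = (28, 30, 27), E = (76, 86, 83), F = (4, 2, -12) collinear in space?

DE = (48, 56, 56), DF = (-24, -28, -39).
Comparing components 2 and 3: (56)(-39) − (56)(-28) = -616 ≠ 0, so DE and DF are not parallel and the points are not collinear.

No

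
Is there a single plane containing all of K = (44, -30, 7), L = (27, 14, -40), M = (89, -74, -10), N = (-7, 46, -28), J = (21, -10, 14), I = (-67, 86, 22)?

The plane through K, L, M has normal n = KL × KM = (-2816, -2404, -1232) and equation n·P = -60408.
Checking the remaining points: n·N = -56376, n·J = -52344, n·I = -45176.
Since n·N = -56376 ≠ -60408, N is off the plane and the points are not all coplanar.

No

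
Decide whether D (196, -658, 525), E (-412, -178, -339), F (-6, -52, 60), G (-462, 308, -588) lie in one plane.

A normal to the plane through D, E, F is n = DE × DF = (300384, -108192, -271488).
The plane has equation n·P = -12465600. For G: n·G = -12465600.
Equal, so G lies in the plane and all four are coplanar.

Yes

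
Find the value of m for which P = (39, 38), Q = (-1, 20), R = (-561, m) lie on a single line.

-232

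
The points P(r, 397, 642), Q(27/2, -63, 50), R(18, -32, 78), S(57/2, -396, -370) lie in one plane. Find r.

-27/2

The points are coplanar iff PQ · (PR × PS) = 0.
Expanding, this is linear in r: (3696)r + (49896) = 0.
So r = -27/2.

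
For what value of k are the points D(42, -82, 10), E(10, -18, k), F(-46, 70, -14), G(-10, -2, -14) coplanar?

Coplanarity ⇔ det[DE; DF; DG] = 0.
Expanding, this is linear in k: (864)k + (-8640) = 0.
So k = 10.

10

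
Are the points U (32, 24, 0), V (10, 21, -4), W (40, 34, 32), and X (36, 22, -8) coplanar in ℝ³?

The four points are coplanar iff the 3×3 determinant with rows UV, UW, UX is zero.
Rows: (-22, -3, -4), (8, 10, 32), (4, -2, -8).
Expanding along the first row: (-22)(-16) − (-3)(-192) + (-4)(-56) = 0.
Zero determinant ⇒ coplanar.

Yes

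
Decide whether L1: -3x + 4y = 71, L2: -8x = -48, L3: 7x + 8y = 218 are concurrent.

The three lines meet at one point iff the augmented coefficient matrix [aᵢ bᵢ cᵢ] has rank < 3, i.e. its determinant vanishes.
Here the determinant is -64.
Nonzero, so no common point exists.

No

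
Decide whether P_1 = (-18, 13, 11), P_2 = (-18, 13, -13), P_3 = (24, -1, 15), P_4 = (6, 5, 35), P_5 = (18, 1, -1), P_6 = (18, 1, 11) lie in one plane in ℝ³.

Yes

The plane through P_1, P_2, P_3 has normal n = P_1P_2 × P_1P_3 = (-336, -1008, 0) and equation n·P = -7056.
Checking the remaining points: n·P_4 = -7056, n·P_5 = -7056, n·P_6 = -7056.
All equal -7056, so all 6 points lie in one plane.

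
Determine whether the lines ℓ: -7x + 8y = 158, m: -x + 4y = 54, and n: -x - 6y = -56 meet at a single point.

Yes

Lines aᵢx + bᵢy = cᵢ with pairwise distinct directions are concurrent exactly when det[aᵢ bᵢ cᵢ] = 0.
Here the determinant is 0.
It vanishes, so the lines are concurrent at (-10, 11).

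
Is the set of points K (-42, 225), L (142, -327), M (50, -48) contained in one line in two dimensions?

KL = (184, -552), KM = (92, -273).
Twice the signed area of △KLM is (184)(-273) − (-552)(92) = 552.
The area is nonzero, so the three points are not collinear.

No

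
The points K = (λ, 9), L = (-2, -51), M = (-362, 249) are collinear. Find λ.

The three points are collinear iff det[KL; KM] = 0.
This determinant is linear in λ: (-300)λ + (-22200) = 0, so λ = -74.

-74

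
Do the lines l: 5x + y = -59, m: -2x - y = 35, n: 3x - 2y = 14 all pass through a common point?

Yes

Intersecting l and m: solving the 2×2 system gives (x, y) = (-8, -19).
Substitute into n: (3)(-8) + (-2)(-19) = 14.
This equals 14, so (-8, -19) lies on all three lines and they are concurrent.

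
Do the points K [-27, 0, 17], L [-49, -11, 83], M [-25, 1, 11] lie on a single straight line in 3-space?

Yes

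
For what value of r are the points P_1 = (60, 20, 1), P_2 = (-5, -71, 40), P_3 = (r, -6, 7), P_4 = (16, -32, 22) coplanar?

14

Normal to plane P_1P_2P_4: n = (117, -351, -624); plane equation n·P = -624.
Requiring n·P_3 = -624: (117)r + (-2262) = -624.
So r = 14.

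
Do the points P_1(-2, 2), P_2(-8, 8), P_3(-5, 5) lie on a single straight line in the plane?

P_1P_2 = (-6, 6), P_1P_3 = (-3, 3).
Checking proportionality: P_1P_3 = 1/2·P_1P_2, so the vectors are parallel and the points are collinear.

Yes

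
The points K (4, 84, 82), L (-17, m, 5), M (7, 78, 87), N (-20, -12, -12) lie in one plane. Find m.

14

Normal to plane KMN: n = (1044, 162, -432); plane equation n·P = -17640.
Requiring n·L = -17640: (162)m + (-19908) = -17640.
So m = 14.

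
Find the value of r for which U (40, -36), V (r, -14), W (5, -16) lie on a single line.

The three points are collinear iff det[UV; UW] = 0.
This determinant is linear in r: (20)r + (-30) = 0, so r = 3/2.

3/2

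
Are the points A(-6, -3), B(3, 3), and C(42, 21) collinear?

No

AB = (9, 6), AC = (48, 24).
det[AB; AC] = (9)(24) − (6)(48) = -72.
The determinant is nonzero, so they are not collinear.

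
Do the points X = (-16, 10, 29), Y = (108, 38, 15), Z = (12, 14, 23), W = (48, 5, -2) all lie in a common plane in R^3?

Yes

The four points are coplanar iff the 3×3 determinant with rows XY, XZ, XW is zero.
Rows: (124, 28, -14), (28, 4, -6), (64, -5, -31).
Expanding along the first row: (124)(-154) − (28)(-484) + (-14)(-396) = 0.
Zero determinant ⇒ coplanar.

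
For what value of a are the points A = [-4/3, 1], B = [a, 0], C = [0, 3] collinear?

-2

The three points are collinear iff det[AB; AC] = 0.
This determinant is linear in a: (2)a + (4) = 0, so a = -2.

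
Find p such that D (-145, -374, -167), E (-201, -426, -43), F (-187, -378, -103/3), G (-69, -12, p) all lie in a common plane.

-5

Coplanarity ⇔ det[DE; DF; DG] = 0.
Expanding, this is linear in p: (-1960)p + (-9800) = 0.
So p = -5.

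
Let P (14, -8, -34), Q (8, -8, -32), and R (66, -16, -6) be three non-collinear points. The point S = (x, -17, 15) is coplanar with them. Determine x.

20

The plane through P, Q, R has equation 16x + 272y + 48z = -3584.
Substituting S: (16)x + (-3904) = -3584, so x = 20.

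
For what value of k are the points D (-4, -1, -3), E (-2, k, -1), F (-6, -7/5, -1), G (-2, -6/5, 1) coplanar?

Normal to plane DFG: n = (-6/5, 12, 6/5); plane equation n·P = -54/5.
Requiring n·E = -54/5: (12)k + (6/5) = -54/5.
So k = -1.

-1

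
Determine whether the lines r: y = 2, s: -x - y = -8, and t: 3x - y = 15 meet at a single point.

No

Lines aᵢx + bᵢy = cᵢ with pairwise distinct directions are concurrent exactly when det[aᵢ bᵢ cᵢ] = 0.
Here the determinant is -1.
Nonzero, so no common point exists.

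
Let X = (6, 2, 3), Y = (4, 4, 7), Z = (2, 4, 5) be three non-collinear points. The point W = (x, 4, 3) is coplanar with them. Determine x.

0

A normal to the plane is n = XY × XZ = (-4, -12, 4).
W lies in the plane iff n · XW = 0.
This gives (-4)x + (0) = 0, so x = 0.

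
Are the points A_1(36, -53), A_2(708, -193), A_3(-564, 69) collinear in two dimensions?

No

A_1A_2 = (672, -140), A_1A_3 = (-600, 122).
If collinear, A_1A_3 would be a scalar multiple of A_1A_2. But (672)·(122) ≠ (-140)·(-600) (difference -2016), so they are not parallel; the points are not collinear.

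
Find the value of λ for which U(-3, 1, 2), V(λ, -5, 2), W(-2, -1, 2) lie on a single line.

0

Collinearity requires UV × UW = 0; each component is linear in λ.
The z-component gives (-2)λ + (0) = 0, so λ = 0.
The remaining components then also vanish.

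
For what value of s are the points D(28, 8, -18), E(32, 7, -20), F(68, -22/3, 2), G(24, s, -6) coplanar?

23/3

Normal to plane DEF: n = (-152/3, -160, -64/3); plane equation n·P = -6944/3.
Requiring n·G = -6944/3: (-160)s + (-1088) = -6944/3.
So s = 23/3.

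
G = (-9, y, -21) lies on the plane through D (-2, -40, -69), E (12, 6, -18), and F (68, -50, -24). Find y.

21

The plane through D, E, F has equation 2580x + 2940y − 3360z = 109080.
Substituting G: (2940)y + (47340) = 109080, so y = 21.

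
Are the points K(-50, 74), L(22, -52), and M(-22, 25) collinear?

KL = (72, -126), KM = (28, -49).
Twice the signed area of △KLM is (72)(-49) − (-126)(28) = 0.
The triangle is degenerate (zero area), so the points are collinear.

Yes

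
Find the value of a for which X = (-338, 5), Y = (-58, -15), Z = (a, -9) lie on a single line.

The three points are collinear iff det[XY; XZ] = 0.
This determinant is linear in a: (20)a + (2840) = 0, so a = -142.

-142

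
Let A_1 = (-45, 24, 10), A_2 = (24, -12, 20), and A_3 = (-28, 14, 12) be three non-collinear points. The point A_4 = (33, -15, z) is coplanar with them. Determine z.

22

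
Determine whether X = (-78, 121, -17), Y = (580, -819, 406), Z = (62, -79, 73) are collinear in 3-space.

XY = (658, -940, 423), XZ = (140, -200, 90).
XY × XZ = (0, 0, 0).
The cross product vanishes, so the three points are collinear.

Yes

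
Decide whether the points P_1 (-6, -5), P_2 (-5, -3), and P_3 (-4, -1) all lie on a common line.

Yes

P_1P_2 = (1, 2), P_1P_3 = (2, 4).
Twice the signed area of △P_1P_2P_3 is (1)(4) − (2)(2) = 0.
The triangle is degenerate (zero area), so the points are collinear.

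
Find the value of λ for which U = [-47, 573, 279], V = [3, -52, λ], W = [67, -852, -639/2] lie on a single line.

Collinearity requires UV × UW = 0; each component is linear in λ.
The x-component gives (1425)λ + (-47025/2) = 0, so λ = 33/2.
The remaining components then also vanish.

33/2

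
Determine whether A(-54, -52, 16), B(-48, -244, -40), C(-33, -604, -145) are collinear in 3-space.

No

AB = (6, -192, -56), AC = (21, -552, -161).
AB × AC = (0, -210, 720).
The cross product is nonzero, so the points do not lie on one line.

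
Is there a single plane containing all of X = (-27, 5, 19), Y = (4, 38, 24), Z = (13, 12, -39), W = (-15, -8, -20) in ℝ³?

A normal to the plane through X, Y, Z is n = XY × XZ = (-1949, 1998, -1103).
The plane has equation n·P = 41656. For W: n·W = 35311.
35311 ≠ 41656, so W is off the plane.

No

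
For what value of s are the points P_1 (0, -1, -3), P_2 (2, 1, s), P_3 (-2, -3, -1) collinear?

Collinearity requires P_1P_2 × P_1P_3 = 0; each component is linear in s.
The x-component gives (2)s + (10) = 0, so s = -5.
The remaining components then also vanish.

-5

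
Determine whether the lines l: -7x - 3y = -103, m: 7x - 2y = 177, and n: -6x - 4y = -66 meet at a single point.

Intersecting l and m: solving the 2×2 system gives (x, y) = (737/35, -74/5).
Substitute into n: (-6)(737/35) + (-4)(-74/5) = -470/7.
But n requires -66 ≠ -470/7, so the three lines have no common point.

No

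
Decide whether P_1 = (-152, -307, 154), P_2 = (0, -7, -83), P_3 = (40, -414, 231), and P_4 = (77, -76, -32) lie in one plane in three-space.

A normal to the plane through P_1, P_2, P_3 is n = P_1P_2 × P_1P_3 = (-2259, -57208, -73864).
The plane has equation n·P = 6531168. For P_4: n·P_4 = 6537513.
6537513 ≠ 6531168, so P_4 is off the plane.

No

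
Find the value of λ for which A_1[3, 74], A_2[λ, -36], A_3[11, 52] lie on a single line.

43

The three points are collinear iff det[A_1A_2; A_1A_3] = 0.
This determinant is linear in λ: (-22)λ + (946) = 0, so λ = 43.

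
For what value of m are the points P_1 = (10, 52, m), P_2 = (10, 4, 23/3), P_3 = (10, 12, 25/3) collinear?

Direction P_2P_3 = (0, 8, 2/3). From the y-coordinate of P_1, the parameter along the line is τ = (52 − 4)/8 = 6.
Then m = 23/3 + 6·(2/3) = 35/3.

35/3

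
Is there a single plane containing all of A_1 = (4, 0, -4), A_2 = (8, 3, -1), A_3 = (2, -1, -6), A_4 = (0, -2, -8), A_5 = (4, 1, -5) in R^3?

The plane through A_1, A_2, A_3 has normal n = A_1A_2 × A_1A_3 = (-3, 2, 2) and equation n·P = -20.
Checking the remaining points: n·A_4 = -20, n·A_5 = -20.
All equal -20, so all 5 points lie in one plane.

Yes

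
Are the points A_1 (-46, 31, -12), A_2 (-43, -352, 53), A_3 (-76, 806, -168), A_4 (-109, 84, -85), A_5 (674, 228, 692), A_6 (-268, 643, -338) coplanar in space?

The plane through A_1, A_2, A_3 has normal n = A_1A_2 × A_1A_3 = (9373, -1482, -9165) and equation n·P = -367120.
Checking the remaining points: n·A_4 = -367120, n·A_5 = -362674, n·A_6 = -367120.
Since n·A_5 = -362674 ≠ -367120, A_5 is off the plane and the points are not all coplanar.

No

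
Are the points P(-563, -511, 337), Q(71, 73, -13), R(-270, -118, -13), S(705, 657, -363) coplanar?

With P as base: PQ = (634, 584, -350), PR = (293, 393, -350), PS = (1268, 1168, -700).
PR × PS = (133700, -238700, -156100).
PQ · (PR × PS) = 0.
The scalar triple product vanishes, so the four points are coplanar.

Yes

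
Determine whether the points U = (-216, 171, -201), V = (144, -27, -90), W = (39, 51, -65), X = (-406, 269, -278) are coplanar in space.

Yes

With U as base: UV = (360, -198, 111), UW = (255, -120, 136), UX = (-190, 98, -77).
UW × UX = (-4088, -6205, 2190).
UV · (UW × UX) = 0.
The scalar triple product vanishes, so the four points are coplanar.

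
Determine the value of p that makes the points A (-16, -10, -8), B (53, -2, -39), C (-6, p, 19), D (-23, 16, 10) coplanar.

The points are coplanar iff AB · (AC × AD) = 0.
Expanding, this is linear in p: (1025)p + (-49200) = 0.
So p = 48.

48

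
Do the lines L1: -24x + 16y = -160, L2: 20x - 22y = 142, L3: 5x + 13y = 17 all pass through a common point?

The three lines meet at one point iff the augmented coefficient matrix [aᵢ bᵢ cᵢ] has rank < 3, i.e. its determinant vanishes.
Here the determinant is 0.
It vanishes, so the lines are concurrent at (6, -1).

Yes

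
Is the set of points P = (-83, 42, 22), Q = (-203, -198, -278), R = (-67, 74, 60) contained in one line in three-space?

PQ = (-120, -240, -300), PR = (16, 32, 38).
PQ × PR = (480, -240, 0).
The cross product is nonzero, so the points do not lie on one line.

No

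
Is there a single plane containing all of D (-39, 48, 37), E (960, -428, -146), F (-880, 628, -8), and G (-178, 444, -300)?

No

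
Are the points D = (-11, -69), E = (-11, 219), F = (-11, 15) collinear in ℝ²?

DE = (0, 288), DF = (0, 84).
Checking proportionality: DF = 7/24·DE, so the vectors are parallel and the points are collinear.

Yes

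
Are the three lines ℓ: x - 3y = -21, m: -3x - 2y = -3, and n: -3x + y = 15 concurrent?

Yes

The three lines meet at one point iff the augmented coefficient matrix [aᵢ bᵢ cᵢ] has rank < 3, i.e. its determinant vanishes.
Here the determinant is 0.
It vanishes, so the lines are concurrent at (-3, 6).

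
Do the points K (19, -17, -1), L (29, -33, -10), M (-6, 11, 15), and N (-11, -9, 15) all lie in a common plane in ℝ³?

No

A normal to the plane through K, L, M is n = KL × KM = (-4, 65, -120).
The plane has equation n·P = -1061. For N: n·N = -2341.
-2341 ≠ -1061, so N is off the plane.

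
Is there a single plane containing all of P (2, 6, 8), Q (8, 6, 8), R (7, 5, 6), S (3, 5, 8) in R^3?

No

A normal to the plane through P, Q, R is n = PQ × PR = (0, 12, -6).
The plane has equation n·X = 24. For S: n·S = 12.
12 ≠ 24, so S is off the plane.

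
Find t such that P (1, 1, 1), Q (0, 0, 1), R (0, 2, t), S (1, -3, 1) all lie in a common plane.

1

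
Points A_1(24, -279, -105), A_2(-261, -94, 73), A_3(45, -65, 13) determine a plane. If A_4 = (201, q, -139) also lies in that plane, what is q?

-261

Coplanarity requires A_1A_2 · (A_1A_3 × A_1A_4) = 0.
A_1A_2 = (-285, 185, 178), A_1A_3 = (21, 214, 118); the triple product is linear in q with coefficient 37368 and constant term 9753048.
Setting it to zero: q = -261.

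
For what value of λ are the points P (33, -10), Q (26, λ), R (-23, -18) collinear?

-11

Collinearity: (Q − P) must be parallel to (R − P) = (-56, -8).
Cross-multiplying the components: (λ − (-10))·(-56) = (-7)·(-8).
Solving gives λ = -11.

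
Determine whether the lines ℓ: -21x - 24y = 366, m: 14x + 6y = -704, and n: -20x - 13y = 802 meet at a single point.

Intersecting ℓ and m: solving the 2×2 system gives (x, y) = (-70, 46).
Substitute into n: (-20)(-70) + (-13)(46) = 802.
This equals 802, so (-70, 46) lies on all three lines and they are concurrent.

Yes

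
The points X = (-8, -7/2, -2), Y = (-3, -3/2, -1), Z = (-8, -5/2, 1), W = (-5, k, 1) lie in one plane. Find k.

-3/2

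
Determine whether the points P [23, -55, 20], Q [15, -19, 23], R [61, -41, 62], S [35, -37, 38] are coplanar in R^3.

A normal to the plane through P, Q, R is n = PQ × PR = (1470, 450, -1480).
The plane has equation n·X = -20540. For S: n·S = -21440.
-21440 ≠ -20540, so S is off the plane.

No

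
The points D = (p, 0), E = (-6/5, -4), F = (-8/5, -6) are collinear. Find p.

-2/5

Collinearity: (D − E) must be parallel to (F − E) = (-2/5, -2).
Cross-multiplying the components: (p − (-6/5))·(-2) = (4)·(-2/5).
Solving gives p = -2/5.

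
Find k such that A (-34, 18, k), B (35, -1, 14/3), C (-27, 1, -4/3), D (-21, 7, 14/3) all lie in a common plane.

38/3

The points are coplanar iff AB · (AC × AD) = 0.
Expanding, this is linear in k: (384)k + (-4864) = 0.
So k = 38/3.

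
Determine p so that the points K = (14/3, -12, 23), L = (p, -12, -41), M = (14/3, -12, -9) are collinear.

Collinearity requires KL × KM = 0; each component is linear in p.
The y-component gives (32)p + (-448/3) = 0, so p = 14/3.
The remaining components then also vanish.

14/3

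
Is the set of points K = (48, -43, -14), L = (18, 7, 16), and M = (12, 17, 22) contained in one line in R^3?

Yes

KL = (-30, 50, 30), KM = (-36, 60, 36).
KL × KM = (0, 0, 0).
The cross product vanishes, so the three points are collinear.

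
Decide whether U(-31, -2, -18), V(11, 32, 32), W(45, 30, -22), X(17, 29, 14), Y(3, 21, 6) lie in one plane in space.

The plane through U, V, W has normal n = UV × UW = (-1736, 3968, -1240) and equation n·P = 68200.
Checking the remaining points: n·X = 68200, n·Y = 70680.
Since n·Y = 70680 ≠ 68200, Y is off the plane and the points are not all coplanar.

No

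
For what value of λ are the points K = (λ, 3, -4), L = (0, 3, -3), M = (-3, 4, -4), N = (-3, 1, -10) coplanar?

-1

The points are coplanar iff KL · (KM × KN) = 0.
Expanding, this is linear in λ: (9)λ + (9) = 0.
So λ = -1.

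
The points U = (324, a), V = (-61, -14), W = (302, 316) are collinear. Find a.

The three points are collinear iff det[UV; UW] = 0.
This determinant is linear in a: (363)a + (-121968) = 0, so a = 336.

336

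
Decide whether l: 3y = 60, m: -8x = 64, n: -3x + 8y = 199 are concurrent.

Lines aᵢx + bᵢy = cᵢ with pairwise distinct directions are concurrent exactly when det[aᵢ bᵢ cᵢ] = 0.
Here the determinant is 360.
Nonzero, so no common point exists.

No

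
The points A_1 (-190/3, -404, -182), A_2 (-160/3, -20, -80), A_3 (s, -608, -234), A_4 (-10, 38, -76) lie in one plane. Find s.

-230/3

Normal to plane A_1A_2A_4: n = (-4380, 4380, -16060); plane equation n·P = 1430800.
Requiring n·A_3 = 1430800: (-4380)s + (1095000) = 1430800.
So s = -230/3.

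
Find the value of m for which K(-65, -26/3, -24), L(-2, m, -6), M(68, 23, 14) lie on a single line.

Collinearity requires KL × KM = 0; each component is linear in m.
The x-component gives (38)m + (-722/3) = 0, so m = 19/3.
The remaining components then also vanish.

19/3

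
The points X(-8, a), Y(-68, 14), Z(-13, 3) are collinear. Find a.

2

The three points are collinear iff det[XY; XZ] = 0.
This determinant is linear in a: (55)a + (-110) = 0, so a = 2.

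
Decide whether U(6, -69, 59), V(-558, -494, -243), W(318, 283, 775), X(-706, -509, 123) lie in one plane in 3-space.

No

With U as base: UV = (-564, -425, -302), UW = (312, 352, 716), UX = (-712, -440, 64).
UW × UX = (337568, -529760, 113344).
UV · (UW × UX) = 529760.
Since 529760 ≠ 0, the four points are not coplanar.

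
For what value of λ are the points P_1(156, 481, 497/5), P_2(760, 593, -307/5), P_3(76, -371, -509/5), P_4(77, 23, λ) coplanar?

13/5

The points are coplanar iff P_1P_2 · (P_1P_3 × P_1P_4) = 0.
Expanding, this is linear in λ: (-505648)λ + (6573424/5) = 0.
So λ = 13/5.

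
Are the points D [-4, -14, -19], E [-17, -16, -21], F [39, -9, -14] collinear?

No

DE = (-13, -2, -2), DF = (43, 5, 5).
Comparing components 3 and 1: (-2)(43) − (-13)(5) = -21 ≠ 0, so DE and DF are not parallel and the points are not collinear.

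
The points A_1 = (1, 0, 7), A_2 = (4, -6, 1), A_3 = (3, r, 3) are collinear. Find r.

-4

Collinearity requires A_1A_2 × A_1A_3 = 0; each component is linear in r.
The x-component gives (6)r + (24) = 0, so r = -4.
The remaining components then also vanish.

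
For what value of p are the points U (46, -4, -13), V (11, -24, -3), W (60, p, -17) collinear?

4

Direction UV = (-35, -20, 10). From the x-coordinate of W, the parameter along the line is τ = (60 − 46)/(-35) = -2/5.
Then p = (-4) + (-2/5)·(-20) = 4.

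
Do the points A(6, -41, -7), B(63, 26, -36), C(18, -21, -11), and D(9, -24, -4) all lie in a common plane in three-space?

A normal to the plane through A, B, C is n = AB × AC = (312, -120, 336).
The plane has equation n·P = 4440. For D: n·D = 4344.
4344 ≠ 4440, so D is off the plane.

No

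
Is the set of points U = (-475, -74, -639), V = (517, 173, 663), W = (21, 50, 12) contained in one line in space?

UV = (992, 247, 1302), UW = (496, 124, 651).
UV × UW = (-651, 0, 496).
The cross product is nonzero, so the points do not lie on one line.

No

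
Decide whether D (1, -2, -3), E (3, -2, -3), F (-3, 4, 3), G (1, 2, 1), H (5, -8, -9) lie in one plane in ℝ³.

The plane through D, E, F has normal n = DE × DF = (0, -12, 12) and equation n·P = -12.
Checking the remaining points: n·G = -12, n·H = -12.
All equal -12, so all 5 points lie in one plane.

Yes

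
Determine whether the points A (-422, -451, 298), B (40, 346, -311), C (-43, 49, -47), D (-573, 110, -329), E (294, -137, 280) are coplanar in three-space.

No

The plane through A, B, C has normal n = AB × AC = (29535, -71421, -71063) and equation n·P = -1429673.
Checking the remaining points: n·D = -1400138, n·E = -1429673.
Since n·D = -1400138 ≠ -1429673, D is off the plane and the points are not all coplanar.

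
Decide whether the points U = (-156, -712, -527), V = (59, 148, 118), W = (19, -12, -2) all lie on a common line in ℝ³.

UV = (215, 860, 645), UW = (175, 700, 525).
Each component of UW is 35/43 times the corresponding component of UV, so UW = 35/43·UV and the points are collinear.

Yes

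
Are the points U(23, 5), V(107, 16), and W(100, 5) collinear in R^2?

No

UV = (84, 11), UW = (77, 0).
Twice the signed area of △UVW is (84)(0) − (11)(77) = -847.
The area is nonzero, so the three points are not collinear.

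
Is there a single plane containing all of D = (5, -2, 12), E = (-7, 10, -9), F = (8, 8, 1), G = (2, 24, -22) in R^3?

A normal to the plane through D, E, F is n = DE × DF = (78, -195, -156).
The plane has equation n·P = -1092. For G: n·G = -1092.
Equal, so G lies in the plane and all four are coplanar.

Yes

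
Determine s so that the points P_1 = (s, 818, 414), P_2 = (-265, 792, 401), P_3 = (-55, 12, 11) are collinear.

-272

Collinearity requires P_1P_2 × P_1P_3 = 0; each component is linear in s.
The y-component gives (-390)s + (-106080) = 0, so s = -272.
The remaining components then also vanish.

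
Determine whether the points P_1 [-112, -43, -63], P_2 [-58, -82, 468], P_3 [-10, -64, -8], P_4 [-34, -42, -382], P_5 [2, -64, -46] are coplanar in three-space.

The plane through P_1, P_2, P_3 has normal n = P_1P_2 × P_1P_3 = (9006, 51192, 2844) and equation n·P = -3389100.
Checking the remaining points: n·P_4 = -3542676, n·P_5 = -3389100.
Since n·P_4 = -3542676 ≠ -3389100, P_4 is off the plane and the points are not all coplanar.

No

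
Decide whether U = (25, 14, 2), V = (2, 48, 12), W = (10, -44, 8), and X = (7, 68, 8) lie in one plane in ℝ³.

The four points are coplanar iff the 3×3 determinant with rows UV, UW, UX is zero.
Rows: (-23, 34, 10), (-15, -58, 6), (-18, 54, 6).
Expanding along the first row: (-23)(-672) − (34)(18) + (10)(-1854) = -3696.
Nonzero ⇒ not coplanar.

No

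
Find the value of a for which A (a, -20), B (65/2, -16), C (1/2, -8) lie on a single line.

97/2

Collinearity: (A − B) must be parallel to (C − B) = (-32, 8).
Cross-multiplying the components: (a − 65/2)·(8) = (-4)·(-32).
Solving gives a = 97/2.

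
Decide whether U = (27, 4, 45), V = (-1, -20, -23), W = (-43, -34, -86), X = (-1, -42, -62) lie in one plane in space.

A normal to the plane through U, V, W is n = UV × UW = (560, 1092, -616).
The plane has equation n·P = -8232. For X: n·X = -8232.
Equal, so X lies in the plane and all four are coplanar.

Yes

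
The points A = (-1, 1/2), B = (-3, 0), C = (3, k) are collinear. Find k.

The three points are collinear iff det[AB; AC] = 0.
This determinant is linear in k: (-2)k + (3) = 0, so k = 3/2.

3/2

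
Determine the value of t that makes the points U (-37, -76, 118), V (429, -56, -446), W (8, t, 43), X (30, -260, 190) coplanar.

-49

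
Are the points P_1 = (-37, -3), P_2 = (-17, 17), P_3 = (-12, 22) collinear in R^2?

Yes

P_1P_2 = (20, 20), P_1P_3 = (25, 25).
det[P_1P_2; P_1P_3] = (20)(25) − (20)(25) = 0.
The determinant is zero, so the points are collinear.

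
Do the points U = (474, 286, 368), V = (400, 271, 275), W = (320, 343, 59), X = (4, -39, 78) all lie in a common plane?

Yes

A normal to the plane through U, V, W is n = UV × UW = (9936, -8544, -6528).
The plane has equation n·P = -136224. For X: n·X = -136224.
Equal, so X lies in the plane and all four are coplanar.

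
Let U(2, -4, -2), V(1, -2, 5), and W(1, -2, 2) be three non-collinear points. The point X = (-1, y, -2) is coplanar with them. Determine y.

2

A normal to the plane is n = UV × UW = (-6, -3, 0).
X lies in the plane iff n · UX = 0.
This gives (-3)y + (6) = 0, so y = 2.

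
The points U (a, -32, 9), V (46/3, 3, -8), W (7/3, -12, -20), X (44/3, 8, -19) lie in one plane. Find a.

The points are coplanar iff UV · (UW × UX) = 0.
Expanding, this is linear in a: (-225)a + (0) = 0.
So a = 0.

0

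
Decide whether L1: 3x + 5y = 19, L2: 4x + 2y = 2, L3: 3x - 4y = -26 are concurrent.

Intersecting L1 and L2: solving the 2×2 system gives (x, y) = (-2, 5).
Substitute into L3: (3)(-2) + (-4)(5) = -26.
This equals -26, so (-2, 5) lies on all three lines and they are concurrent.

Yes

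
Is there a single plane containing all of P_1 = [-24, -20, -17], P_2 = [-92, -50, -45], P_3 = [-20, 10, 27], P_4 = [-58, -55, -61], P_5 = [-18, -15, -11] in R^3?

Yes

The plane through P_1, P_2, P_3 has normal n = P_1P_2 × P_1P_3 = (-480, 2880, -1920) and equation n·P = -13440.
Checking the remaining points: n·P_4 = -13440, n·P_5 = -13440.
All equal -13440, so all 5 points lie in one plane.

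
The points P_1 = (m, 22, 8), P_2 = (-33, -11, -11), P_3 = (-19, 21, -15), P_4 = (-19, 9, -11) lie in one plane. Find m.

The points are coplanar iff P_1P_2 · (P_1P_3 × P_1P_4) = 0.
Expanding, this is linear in m: (-80)m + (2400) = 0.
So m = 30.

30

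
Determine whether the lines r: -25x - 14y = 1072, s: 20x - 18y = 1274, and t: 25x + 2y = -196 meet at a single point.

Yes

Intersecting r and s: solving the 2×2 system gives (x, y) = (-2, -73).
Substitute into t: (25)(-2) + (2)(-73) = -196.
This equals -196, so (-2, -73) lies on all three lines and they are concurrent.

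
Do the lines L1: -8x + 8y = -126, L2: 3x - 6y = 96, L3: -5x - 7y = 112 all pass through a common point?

No

Intersecting L1 and L2: solving the 2×2 system gives (x, y) = (-1/2, -65/4).
Substitute into L3: (-5)(-1/2) + (-7)(-65/4) = 465/4.
But L3 requires 112 ≠ 465/4, so the three lines have no common point.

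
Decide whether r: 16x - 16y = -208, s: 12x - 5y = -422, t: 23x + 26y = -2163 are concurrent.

No

Lines aᵢx + bᵢy = cᵢ with pairwise distinct directions are concurrent exactly when det[aᵢ bᵢ cᵢ] = 0.
Here the determinant is -224.
Nonzero, so no common point exists.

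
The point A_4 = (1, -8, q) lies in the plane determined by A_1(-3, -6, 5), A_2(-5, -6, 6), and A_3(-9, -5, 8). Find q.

3

The plane through A_1, A_2, A_3 has equation −1x − 2z = -7.
Substituting A_4: (-2)q + (-1) = -7, so q = 3.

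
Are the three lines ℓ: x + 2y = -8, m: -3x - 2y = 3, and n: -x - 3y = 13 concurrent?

No

Lines aᵢx + bᵢy = cᵢ with pairwise distinct directions are concurrent exactly when det[aᵢ bᵢ cᵢ] = 0.
Here the determinant is -1.
Nonzero, so no common point exists.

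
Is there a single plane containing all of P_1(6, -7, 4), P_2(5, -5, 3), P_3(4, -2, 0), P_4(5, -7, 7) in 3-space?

Yes

A normal to the plane through P_1, P_2, P_3 is n = P_1P_2 × P_1P_3 = (-3, -2, -1).
The plane has equation n·P = -8. For P_4: n·P_4 = -8.
Equal, so P_4 lies in the plane and all four are coplanar.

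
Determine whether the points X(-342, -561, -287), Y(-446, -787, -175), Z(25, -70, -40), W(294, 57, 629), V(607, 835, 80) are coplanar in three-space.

No

The plane through X, Y, Z has normal n = XY × XZ = (-110814, 66792, 31878) and equation n·P = -8720910.
Checking the remaining points: n·W = -8720910, n·V = -8942538.
Since n·V = -8942538 ≠ -8720910, V is off the plane and the points are not all coplanar.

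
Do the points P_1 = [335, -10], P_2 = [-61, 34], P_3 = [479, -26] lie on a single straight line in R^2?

Yes

P_1P_2 = (-396, 44), P_1P_3 = (144, -16).
Checking proportionality: P_1P_3 = -4/11·P_1P_2, so the vectors are parallel and the points are collinear.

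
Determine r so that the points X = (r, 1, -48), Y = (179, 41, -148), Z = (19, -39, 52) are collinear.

Direction YZ = (-160, -80, 200). From the y-coordinate of X, the parameter along the line is τ = (1 − 41)/(-80) = 1/2.
Then r = 179 + 1/2·(-160) = 99.

99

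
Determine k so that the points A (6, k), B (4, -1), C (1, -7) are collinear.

3

Collinearity: (A − B) must be parallel to (C − B) = (-3, -6).
Cross-multiplying the components: (k − (-1))·(-3) = (2)·(-6).
Solving gives k = 3.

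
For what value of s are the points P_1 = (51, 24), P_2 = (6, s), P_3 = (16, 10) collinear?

The three points are collinear iff det[P_1P_2; P_1P_3] = 0.
This determinant is linear in s: (35)s + (-210) = 0, so s = 6.

6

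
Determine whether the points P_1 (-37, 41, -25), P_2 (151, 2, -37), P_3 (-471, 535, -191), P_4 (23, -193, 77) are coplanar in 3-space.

No

A normal to the plane through P_1, P_2, P_3 is n = P_1P_2 × P_1P_3 = (12402, 36416, 75946).
The plane has equation n·P = -864468. For P_4: n·P_4 = -895200.
-895200 ≠ -864468, so P_4 is off the plane.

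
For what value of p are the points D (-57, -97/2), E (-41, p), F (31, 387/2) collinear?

-9/2

The three points are collinear iff det[DE; DF] = 0.
This determinant is linear in p: (-88)p + (-396) = 0, so p = -9/2.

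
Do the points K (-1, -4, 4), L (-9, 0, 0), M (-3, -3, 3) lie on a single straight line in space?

Yes

KL = (-8, 4, -4), KM = (-2, 1, -1).
KL × KM = (0, 0, 0).
The cross product vanishes, so the three points are collinear.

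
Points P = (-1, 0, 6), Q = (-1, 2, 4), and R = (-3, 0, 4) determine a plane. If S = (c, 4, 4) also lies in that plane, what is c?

1

A normal to the plane is n = PQ × PR = (-4, 4, 4).
S lies in the plane iff n · PS = 0.
This gives (-4)c + (4) = 0, so c = 1.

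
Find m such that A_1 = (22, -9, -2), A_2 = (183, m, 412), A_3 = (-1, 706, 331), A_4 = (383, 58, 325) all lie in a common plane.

566

Coplanarity ⇔ det[A_1A_2; A_1A_3; A_1A_4] = 0.
Expanding, this is linear in m: (127734)m + (-72297444) = 0.
So m = 566.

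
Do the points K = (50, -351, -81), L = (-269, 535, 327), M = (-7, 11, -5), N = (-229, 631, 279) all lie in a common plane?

With K as base: KL = (-319, 886, 408), KM = (-57, 362, 76), KN = (-279, 982, 360).
KM × KN = (55688, -684, 45024).
KL · (KM × KN) = -704.
Since -704 ≠ 0, the four points are not coplanar.

No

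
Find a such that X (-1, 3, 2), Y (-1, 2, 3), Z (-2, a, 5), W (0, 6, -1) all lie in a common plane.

0

Coplanarity ⇔ det[XY; XZ; XW] = 0.
Expanding, this is linear in a: (-1)a + (0) = 0.
So a = 0.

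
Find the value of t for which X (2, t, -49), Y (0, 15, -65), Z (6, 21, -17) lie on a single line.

Direction YZ = (6, 6, 48). From the x-coordinate of X, the parameter along the line is τ = (2 − 0)/6 = 1/3.
Then t = 15 + 1/3·(6) = 17.

17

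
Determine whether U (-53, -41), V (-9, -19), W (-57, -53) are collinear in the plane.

UV = (44, 22), UW = (-4, -12).
If collinear, UW would be a scalar multiple of UV. But (44)·(-12) ≠ (22)·(-4) (difference -440), so they are not parallel; the points are not collinear.

No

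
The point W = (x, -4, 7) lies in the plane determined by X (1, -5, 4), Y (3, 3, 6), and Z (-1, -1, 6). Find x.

Coplanarity requires XY · (XZ × XW) = 0.
XY = (2, 8, 2), XZ = (-2, 4, 2); the triple product is linear in x with coefficient 8 and constant term 56.
Setting it to zero: x = -7.

-7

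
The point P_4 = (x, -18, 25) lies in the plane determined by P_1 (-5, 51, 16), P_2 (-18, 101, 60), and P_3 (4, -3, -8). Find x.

The plane through P_1, P_2, P_3 has equation 1176x + 84y + 252z = 2436.
Substituting P_4: (1176)x + (4788) = 2436, so x = -2.

-2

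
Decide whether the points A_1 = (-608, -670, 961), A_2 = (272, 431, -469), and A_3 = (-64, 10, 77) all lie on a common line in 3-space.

A_1A_2 = (880, 1101, -1430), A_1A_3 = (544, 680, -884).
A_1A_2 × A_1A_3 = (-884, 0, -544).
The cross product is nonzero, so the points do not lie on one line.

No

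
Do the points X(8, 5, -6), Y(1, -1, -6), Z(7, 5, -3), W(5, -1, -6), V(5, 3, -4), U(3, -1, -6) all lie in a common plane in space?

The plane through X, Y, Z has normal n = XY × XZ = (-18, 21, -6) and equation n·P = -3.
Checking the remaining points: n·W = -75, n·V = -3, n·U = -39.
Since n·W = -75 ≠ -3, W is off the plane and the points are not all coplanar.

No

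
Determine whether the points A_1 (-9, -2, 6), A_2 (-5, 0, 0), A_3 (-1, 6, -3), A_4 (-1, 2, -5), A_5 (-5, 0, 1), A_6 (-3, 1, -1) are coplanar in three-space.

No

The plane through A_1, A_2, A_3 has normal n = A_1A_2 × A_1A_3 = (30, -12, 16) and equation n·P = -150.
Checking the remaining points: n·A_4 = -134, n·A_5 = -134, n·A_6 = -118.
Since n·A_4 = -134 ≠ -150, A_4 is off the plane and the points are not all coplanar.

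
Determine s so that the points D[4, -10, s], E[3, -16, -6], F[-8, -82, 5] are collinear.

Direction EF = (-11, -66, 11). From the x-coordinate of D, the parameter along the line is τ = (4 − 3)/(-11) = -1/11.
Then s = (-6) + (-1/11)·(11) = -7.

-7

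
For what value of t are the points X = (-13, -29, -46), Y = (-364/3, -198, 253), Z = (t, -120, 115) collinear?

-214/3

Collinearity requires XY × XZ = 0; each component is linear in t.
The y-component gives (299)t + (63986/3) = 0, so t = -214/3.
The remaining components then also vanish.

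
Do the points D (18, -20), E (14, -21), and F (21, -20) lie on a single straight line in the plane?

No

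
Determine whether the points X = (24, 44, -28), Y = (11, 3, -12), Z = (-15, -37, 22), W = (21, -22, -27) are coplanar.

Yes

With X as base: XY = (-13, -41, 16), XZ = (-39, -81, 50), XW = (-3, -66, 1).
XZ × XW = (3219, -111, 2331).
XY · (XZ × XW) = 0.
The scalar triple product vanishes, so the four points are coplanar.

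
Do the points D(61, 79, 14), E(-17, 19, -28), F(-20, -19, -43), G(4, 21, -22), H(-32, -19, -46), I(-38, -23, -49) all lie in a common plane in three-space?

The plane through D, E, F has normal n = DE × DF = (-696, -1044, 2784) and equation n·P = -85956.
Checking the remaining points: n·G = -85956, n·H = -85956, n·I = -85956.
All equal -85956, so all 6 points lie in one plane.

Yes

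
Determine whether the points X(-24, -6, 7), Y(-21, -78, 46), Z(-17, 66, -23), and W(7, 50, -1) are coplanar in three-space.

The four points are coplanar iff the 3×3 determinant with rows XY, XZ, XW is zero.
Rows: (3, -72, 39), (7, 72, -30), (31, 56, -8).
Expanding along the first row: (3)(1104) − (-72)(874) + (39)(-1840) = -5520.
Nonzero ⇒ not coplanar.

No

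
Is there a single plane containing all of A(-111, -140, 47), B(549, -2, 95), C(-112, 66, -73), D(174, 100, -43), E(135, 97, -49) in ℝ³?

No

The plane through A, B, C has normal n = AB × AC = (-26448, 79152, 136098) and equation n·P = -1748946.
Checking the remaining points: n·D = -2538966, n·E = -2561538.
Since n·D = -2538966 ≠ -1748946, D is off the plane and the points are not all coplanar.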